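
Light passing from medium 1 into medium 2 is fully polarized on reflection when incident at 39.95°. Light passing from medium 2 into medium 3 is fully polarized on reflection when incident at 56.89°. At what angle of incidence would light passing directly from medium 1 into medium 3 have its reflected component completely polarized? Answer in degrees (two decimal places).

n₂/n₁ = tan 39.95° = 0.8376 and n₃/n₂ = tan 56.89° = 1.5334.
n₃/n₁ = 1.2844. Then tan θ_B(1→3) = n₃/n₁, so θ_B(1→3) = arctan(1.2844) = 52.10°.

θ_B ≈ 52.10°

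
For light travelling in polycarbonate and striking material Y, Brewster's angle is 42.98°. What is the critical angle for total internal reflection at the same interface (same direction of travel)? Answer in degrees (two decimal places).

From Brewster, n₂/n₁ = tan θ_B = tan 42.98° = 0.9319.
Then sin θ_c = n₂/n₁ = 0.9319, so θ_c = arcsin 0.9319 = 68.73°.

θ_c ≈ 68.73°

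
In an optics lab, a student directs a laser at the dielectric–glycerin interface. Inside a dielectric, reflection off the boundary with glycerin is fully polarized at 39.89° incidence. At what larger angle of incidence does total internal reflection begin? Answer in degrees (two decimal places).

θ_c ≈ 56.70°

tan θ_B = n₂/n₁ = tan 39.89° = 0.8358.
Total internal reflection: sin θ_c = n₂/n₁ = 0.8358.
θ_c = arcsin(0.8358) = 56.70°.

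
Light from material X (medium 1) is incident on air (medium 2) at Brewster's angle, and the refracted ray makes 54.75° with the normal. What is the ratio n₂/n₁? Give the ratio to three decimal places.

n₂/n₁ ≈ 0.707

At Brewster incidence θ_B = 90° − θ_t = 90° − 54.75° = 35.25°.
tan θ_B = n₂/n₁, so n₂/n₁ = tan 35.25° = 0.707.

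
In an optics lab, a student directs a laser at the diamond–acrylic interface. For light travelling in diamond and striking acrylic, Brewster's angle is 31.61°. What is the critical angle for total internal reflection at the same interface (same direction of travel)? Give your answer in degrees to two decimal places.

θ_c ≈ 37.98°

From Brewster, n₂/n₁ = tan θ_B = tan 31.61° = 0.6154.
Then sin θ_c = n₂/n₁ = 0.6154, so θ_c = arcsin 0.6154 = 37.98°.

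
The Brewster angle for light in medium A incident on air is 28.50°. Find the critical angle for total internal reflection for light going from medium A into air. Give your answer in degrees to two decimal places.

θ_c ≈ 32.89°

tan θ_B = n₂/n₁ = tan 28.50° = 0.5430.
Total internal reflection: sin θ_c = n₂/n₁ = 0.5430.
θ_c = arcsin(0.5430) = 32.89°.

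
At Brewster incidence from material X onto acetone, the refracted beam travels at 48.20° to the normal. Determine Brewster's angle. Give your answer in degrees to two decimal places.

Since the reflected and refracted rays are at right angles at the polarizing angle, θ_B + θ_t = 90°.
θ_B = 90° − 48.20° = 41.80°.

θ_B ≈ 41.80°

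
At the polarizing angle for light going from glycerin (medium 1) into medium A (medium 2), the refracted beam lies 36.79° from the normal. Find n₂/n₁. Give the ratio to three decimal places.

n₂/n₁ ≈ 1.337

θ_B + θ_t = 90°, so θ_B = 90° − 36.79° = 53.21°.
Then n₂/n₁ = tan θ_B = tan 53.21° = 1.337.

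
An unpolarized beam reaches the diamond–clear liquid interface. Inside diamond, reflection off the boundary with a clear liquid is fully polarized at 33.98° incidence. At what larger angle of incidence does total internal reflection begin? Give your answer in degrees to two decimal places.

From Brewster, n₂/n₁ = tan θ_B = tan 33.98° = 0.6740.
Then sin θ_c = n₂/n₁ = 0.6740, so θ_c = arcsin 0.6740 = 42.38°.

θ_c ≈ 42.38°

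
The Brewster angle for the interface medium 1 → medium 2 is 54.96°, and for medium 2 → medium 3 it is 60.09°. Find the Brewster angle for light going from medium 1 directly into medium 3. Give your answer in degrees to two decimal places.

θ_B ≈ 68.03°

tan θ_B(1→2) = n₂/n₁ = tan 54.96° = 1.4260.
tan θ_B(2→3) = n₃/n₂ = tan 60.09° = 1.7384.
n₃/n₁ = 2.4789. Then tan θ_B(1→3) = n₃/n₁, so θ_B(1→3) = arctan(2.4789) = 68.03°.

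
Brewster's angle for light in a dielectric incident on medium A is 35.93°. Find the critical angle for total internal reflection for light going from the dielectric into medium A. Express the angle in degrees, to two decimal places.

θ_c ≈ 46.44°

n₂/n₁ = tan 35.93° = 0.7247; the critical angle satisfies sin θ_c = n₂/n₁.
θ_c = arcsin(0.7247) = 46.44°.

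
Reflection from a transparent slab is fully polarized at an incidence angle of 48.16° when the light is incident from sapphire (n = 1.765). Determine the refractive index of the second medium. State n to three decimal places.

n ≈ 1.971

Brewster's law: tan θ_B = n₂/n₁ (light incident in sapphire, refracted into a transparent slab).
n₂ = n₁ tan θ_B = 1.765 × tan 48.16° = 1.971.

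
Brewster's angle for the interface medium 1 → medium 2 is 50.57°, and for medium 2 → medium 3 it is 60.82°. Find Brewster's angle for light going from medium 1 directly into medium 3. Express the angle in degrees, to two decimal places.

θ_B ≈ 65.34°

n₂/n₁ = tan 50.57° = 1.2161 and n₃/n₂ = tan 60.82° = 1.7908.
Multiplying, n₃/n₁ = 1.2161 × 1.7908 = 2.1778, and θ_B(1→3) = arctan 2.1778 = 65.34°.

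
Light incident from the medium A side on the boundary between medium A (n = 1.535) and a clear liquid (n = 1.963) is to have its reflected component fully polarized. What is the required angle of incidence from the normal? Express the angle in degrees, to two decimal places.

At Brewster's angle the reflected and refracted rays are perpendicular, which with Snell's law gives tan θ_B = n₂/n₁.
Here n₂/n₁ = 1.963/1.535 = 1.2788, and Brewster's law gives tan θ_B = n₂/n₁. Taking the arctangent, θ_B = 51.98°.

θ_B ≈ 51.98°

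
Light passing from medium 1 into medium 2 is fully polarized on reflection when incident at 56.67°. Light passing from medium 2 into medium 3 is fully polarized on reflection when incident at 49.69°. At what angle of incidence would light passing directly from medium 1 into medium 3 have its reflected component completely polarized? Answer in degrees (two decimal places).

θ_B ≈ 60.84°

n₂/n₁ = tan 56.67° = 1.5206 and n₃/n₂ = tan 49.69° = 1.1787.
So n₃/n₁ = (n₂/n₁)(n₃/n₂) = 1.5206 × 1.1787 = 1.7924.
θ_B(1→3) = arctan(1.7924) = 60.84°.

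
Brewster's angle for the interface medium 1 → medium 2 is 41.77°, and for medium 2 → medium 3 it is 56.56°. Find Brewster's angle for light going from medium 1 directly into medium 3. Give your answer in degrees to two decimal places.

θ_B ≈ 53.52°

Each Brewster angle gives a ratio: n₂/n₁ = tan 41.77° = 0.8932, n₃/n₂ = tan 56.56° = 1.5143.
n₃/n₁ = 1.3525. Then tan θ_B(1→3) = n₃/n₁, so θ_B(1→3) = arctan(1.3525) = 53.52°.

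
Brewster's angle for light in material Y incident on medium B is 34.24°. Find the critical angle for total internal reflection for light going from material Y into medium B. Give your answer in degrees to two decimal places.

θ_c ≈ 42.89°

tan θ_B = n₂/n₁ = tan 34.24° = 0.6806.
Total internal reflection: sin θ_c = n₂/n₁ = 0.6806.
θ_c = arcsin(0.6806) = 42.89°.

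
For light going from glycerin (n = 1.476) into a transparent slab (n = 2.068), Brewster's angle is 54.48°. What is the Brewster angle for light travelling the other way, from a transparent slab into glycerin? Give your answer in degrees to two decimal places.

θ_B' ≈ 35.52°

tan θ_B' = n₁/n₂ = 1/tan θ_B, so θ_B' = 90° − θ_B.
θ_B' = 90° − 54.48° = 35.52°.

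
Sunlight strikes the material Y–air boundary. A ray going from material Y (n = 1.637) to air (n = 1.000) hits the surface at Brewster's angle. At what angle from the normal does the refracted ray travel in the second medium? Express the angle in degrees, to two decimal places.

θ_t ≈ 58.58°

tan θ_B = n₂/n₁ = 1.000/1.637 = 0.6109, so θ_B = 31.42°.
The refracted ray is perpendicular to the reflected ray, so θ_t = 90° − θ_B = 58.58°.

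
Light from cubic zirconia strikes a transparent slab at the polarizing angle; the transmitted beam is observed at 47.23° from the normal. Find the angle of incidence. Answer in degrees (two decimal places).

Since the reflected and refracted rays are at right angles at the polarizing angle, θ_B + θ_t = 90°.
So θ_B = 90° − θ_t = 90° − 47.23° = 42.77°.

θ_B ≈ 42.77°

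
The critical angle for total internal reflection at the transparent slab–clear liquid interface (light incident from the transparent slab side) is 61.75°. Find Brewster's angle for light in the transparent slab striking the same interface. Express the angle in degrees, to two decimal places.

At the critical angle sin θ_c = n₂/n₁, giving n₂/n₁ = sin 61.75° = 0.8809.
Then tan θ_B = n₂/n₁ = 0.8809, so θ_B = arctan 0.8809 = 41.38°.

θ_B ≈ 41.38°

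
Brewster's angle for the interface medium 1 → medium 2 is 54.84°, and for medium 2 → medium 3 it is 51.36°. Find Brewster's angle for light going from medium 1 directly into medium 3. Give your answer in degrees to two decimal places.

tan θ_B(1→2) = n₂/n₁ = tan 54.84° = 1.4197.
tan θ_B(2→3) = n₃/n₂ = tan 51.36° = 1.2509.
So n₃/n₁ = (n₂/n₁)(n₃/n₂) = 1.4197 × 1.2509 = 1.7759.
θ_B(1→3) = arctan(1.7759) = 60.62°.

θ_B ≈ 60.62°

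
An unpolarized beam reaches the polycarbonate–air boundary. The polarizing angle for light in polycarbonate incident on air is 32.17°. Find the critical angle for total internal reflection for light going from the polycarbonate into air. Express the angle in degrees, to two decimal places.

From Brewster, n₂/n₁ = tan θ_B = tan 32.17° = 0.6290.
Then sin θ_c = n₂/n₁ = 0.6290, so θ_c = arcsin 0.6290 = 38.98°.

θ_c ≈ 38.98°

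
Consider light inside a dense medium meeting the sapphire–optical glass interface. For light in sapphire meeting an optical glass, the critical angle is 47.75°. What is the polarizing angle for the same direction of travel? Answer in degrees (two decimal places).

At the critical angle sin θ_c = n₂/n₁, giving n₂/n₁ = sin 47.75° = 0.7402.
Then tan θ_B = n₂/n₁ = 0.7402, so θ_B = arctan 0.7402 = 36.51°.

θ_B ≈ 36.51°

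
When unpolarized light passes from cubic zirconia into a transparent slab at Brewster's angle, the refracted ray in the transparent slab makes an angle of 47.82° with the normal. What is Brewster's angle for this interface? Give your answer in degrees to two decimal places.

Since the reflected and refracted rays are at right angles at the polarizing angle, θ_B + θ_t = 90°.
So θ_B = 90° − θ_t = 90° − 47.82° = 42.18°.

θ_B ≈ 42.18°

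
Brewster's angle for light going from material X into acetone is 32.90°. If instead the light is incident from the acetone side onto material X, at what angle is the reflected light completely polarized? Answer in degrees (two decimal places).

θ_B' ≈ 57.10°

Reversing the direction swaps n₁ and n₂, so tan θ_B' = 1/tan θ_B and θ_B' = 90° − θ_B.
Hence θ_B' = 90° − 32.90° = 57.10°.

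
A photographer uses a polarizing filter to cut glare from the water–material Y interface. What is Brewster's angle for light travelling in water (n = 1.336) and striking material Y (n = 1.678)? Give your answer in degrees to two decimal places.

θ_B ≈ 51.47°

At Brewster's angle the reflected and refracted rays are perpendicular, which with Snell's law gives tan θ_B = n₂/n₁.
tan θ_B = n₂/n₁ = 1.678/1.336 = 1.2560. Taking the arctangent, θ_B = 51.47°.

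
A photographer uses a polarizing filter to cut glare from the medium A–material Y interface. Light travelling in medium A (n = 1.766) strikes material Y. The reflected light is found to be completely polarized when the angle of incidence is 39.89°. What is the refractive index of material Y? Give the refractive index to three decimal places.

Full polarization of the reflected beam means tan θ_B = n₂/n₁, where n₁ is the incident medium (medium A).
n₂ = n₁ tan θ_B = 1.766 × tan 39.89° = 1.476.

n ≈ 1.476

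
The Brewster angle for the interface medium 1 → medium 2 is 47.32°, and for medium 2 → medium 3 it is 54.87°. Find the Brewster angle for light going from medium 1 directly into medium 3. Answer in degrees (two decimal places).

n₂/n₁ = tan 47.32° = 1.0844 and n₃/n₂ = tan 54.87° = 1.4213.
So n₃/n₁ = (n₂/n₁)(n₃/n₂) = 1.0844 × 1.4213 = 1.5413.
θ_B(1→3) = arctan(1.5413) = 57.02°.

θ_B ≈ 57.02°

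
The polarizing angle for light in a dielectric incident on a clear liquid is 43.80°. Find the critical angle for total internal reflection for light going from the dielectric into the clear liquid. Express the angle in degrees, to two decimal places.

From Brewster, n₂/n₁ = tan θ_B = tan 43.80° = 0.9590.
Then sin θ_c = n₂/n₁ = 0.9590, so θ_c = arcsin 0.9590 = 73.53°.

θ_c ≈ 73.53°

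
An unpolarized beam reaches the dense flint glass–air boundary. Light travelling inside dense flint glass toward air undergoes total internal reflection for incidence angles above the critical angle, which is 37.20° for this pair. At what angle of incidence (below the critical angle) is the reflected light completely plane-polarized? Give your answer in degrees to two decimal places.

θ_B ≈ 31.16°

At the critical angle sin θ_c = n₂/n₁, giving n₂/n₁ = sin 37.20° = 0.6046.
Then tan θ_B = n₂/n₁ = 0.6046, so θ_B = arctan 0.6046 = 31.16°.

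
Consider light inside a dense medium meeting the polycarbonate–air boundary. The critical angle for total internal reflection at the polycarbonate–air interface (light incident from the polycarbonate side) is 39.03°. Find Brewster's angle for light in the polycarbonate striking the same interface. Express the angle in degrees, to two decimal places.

θ_B ≈ 32.20°

At the critical angle sin θ_c = n₂/n₁, giving n₂/n₁ = sin 39.03° = 0.6297.
Then tan θ_B = n₂/n₁ = 0.6297, so θ_B = arctan 0.6297 = 32.20°.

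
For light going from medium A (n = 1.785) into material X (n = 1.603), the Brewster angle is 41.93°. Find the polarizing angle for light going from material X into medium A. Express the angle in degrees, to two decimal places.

θ_B' ≈ 48.07°

tan θ_B' = n₁/n₂ = 1/tan θ_B, so θ_B' = 90° − θ_B.
θ_B' = 90° − 41.93° = 48.07°.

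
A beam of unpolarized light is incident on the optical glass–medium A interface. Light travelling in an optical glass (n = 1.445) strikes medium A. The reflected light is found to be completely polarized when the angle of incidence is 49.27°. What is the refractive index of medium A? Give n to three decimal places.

Brewster's law: tan θ_B = n₂/n₁ (light incident in an optical glass, refracted into medium A).
n₂ = n₁ tan θ_B = 1.445 × tan 49.27° = 1.678.

n ≈ 1.678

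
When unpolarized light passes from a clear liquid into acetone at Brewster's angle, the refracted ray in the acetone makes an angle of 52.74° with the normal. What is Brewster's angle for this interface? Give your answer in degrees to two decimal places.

Brewster's condition makes the reflected and refracted beams perpendicular: θ_B + θ_t = 90°.
θ_B = 90° − 52.74° = 37.26°.

θ_B ≈ 37.26°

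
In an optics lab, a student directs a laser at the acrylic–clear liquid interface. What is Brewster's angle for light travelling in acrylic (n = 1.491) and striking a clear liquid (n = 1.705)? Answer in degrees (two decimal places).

θ_B ≈ 48.83°

tan θ_B = n₂/n₁ = 1.705/1.491 = 1.1435.
θ_B = arctan(1.1435) = 48.83°.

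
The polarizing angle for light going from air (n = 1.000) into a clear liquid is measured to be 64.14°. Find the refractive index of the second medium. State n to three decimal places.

n ≈ 2.063

Full polarization of the reflected beam means tan θ_B = n₂/n₁, where n₁ is the incident medium (air).
n₂ = n₁ tan θ_B = 1.000 × tan 64.14° = 2.063.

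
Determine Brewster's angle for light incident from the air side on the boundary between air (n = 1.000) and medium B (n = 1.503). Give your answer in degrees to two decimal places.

θ_B ≈ 56.36°

tan θ_B = n₂/n₁ = 1.503/1.000 = 1.5030.
So θ_B = arctan 1.5030 = 56.36°.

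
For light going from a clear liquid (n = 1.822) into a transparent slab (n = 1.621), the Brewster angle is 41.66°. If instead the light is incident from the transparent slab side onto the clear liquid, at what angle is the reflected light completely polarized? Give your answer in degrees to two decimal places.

The two Brewster angles are complementary: θ_B' = 90° − θ_B = 90° − 41.66° = 48.34°.

θ_B' ≈ 48.34°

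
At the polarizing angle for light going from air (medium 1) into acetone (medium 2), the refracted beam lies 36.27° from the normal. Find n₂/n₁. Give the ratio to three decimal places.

At Brewster incidence θ_B = 90° − θ_t = 90° − 36.27° = 53.73°.
Then n₂/n₁ = tan θ_B = tan 53.73° = 1.363.

n₂/n₁ ≈ 1.363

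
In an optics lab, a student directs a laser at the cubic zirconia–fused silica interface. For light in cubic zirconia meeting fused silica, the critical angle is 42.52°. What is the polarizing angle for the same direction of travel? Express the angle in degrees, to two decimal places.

At the critical angle sin θ_c = n₂/n₁, giving n₂/n₁ = sin 42.52° = 0.6758.
Then tan θ_B = n₂/n₁ = 0.6758, so θ_B = arctan 0.6758 = 34.05°.

θ_B ≈ 34.05°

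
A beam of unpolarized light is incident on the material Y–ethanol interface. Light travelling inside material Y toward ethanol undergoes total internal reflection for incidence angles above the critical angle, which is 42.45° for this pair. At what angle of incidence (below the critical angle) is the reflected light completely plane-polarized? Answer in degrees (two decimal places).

n₂/n₁ = sin θ_c = sin 42.45° = 0.6749.
tan θ_B equals the same ratio, so θ_B = arctan(0.6749) = 34.02°.

θ_B ≈ 34.02°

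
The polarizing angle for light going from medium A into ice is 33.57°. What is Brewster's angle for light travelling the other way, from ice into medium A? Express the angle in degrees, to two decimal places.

The two Brewster angles are complementary: θ_B' = 90° − θ_B = 90° − 33.57° = 56.43°.

θ_B' ≈ 56.43°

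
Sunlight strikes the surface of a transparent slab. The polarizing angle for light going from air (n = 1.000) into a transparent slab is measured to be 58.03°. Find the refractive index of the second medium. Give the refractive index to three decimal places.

Brewster's law: tan θ_B = n₂/n₁ (light incident in air, refracted into a transparent slab).
n₂ = n₁ tan θ_B = 1.000 × tan 58.03° = 1.602.

n ≈ 1.602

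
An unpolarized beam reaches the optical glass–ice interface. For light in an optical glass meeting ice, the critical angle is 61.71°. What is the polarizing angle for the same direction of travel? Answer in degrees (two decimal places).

θ_B ≈ 41.37°

At the critical angle sin θ_c = n₂/n₁, giving n₂/n₁ = sin 61.71° = 0.8806.
Then tan θ_B = n₂/n₁ = 0.8806, so θ_B = arctan 0.8806 = 41.37°.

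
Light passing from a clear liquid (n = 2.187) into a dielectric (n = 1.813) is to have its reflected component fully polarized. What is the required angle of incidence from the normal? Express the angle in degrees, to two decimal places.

θ_B ≈ 39.66°

Here n₂/n₁ = 1.813/2.187 = 0.8290, and Brewster's law gives tan θ_B = n₂/n₁. Taking the arctangent, θ_B = 39.66°.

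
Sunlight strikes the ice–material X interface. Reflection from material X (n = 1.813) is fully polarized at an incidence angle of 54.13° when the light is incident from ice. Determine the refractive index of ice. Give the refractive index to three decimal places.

n ≈ 1.311

Full polarization of the reflected beam means tan θ_B = n₂/n₁, where n₁ is the incident medium (ice).
n₁ = n₂ / tan θ_B = 1.813 / tan 54.13° = 1.311.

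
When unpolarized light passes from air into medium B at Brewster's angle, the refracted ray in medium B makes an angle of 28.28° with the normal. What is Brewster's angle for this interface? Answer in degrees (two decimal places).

θ_B ≈ 61.72°

Brewster's condition makes the reflected and refracted beams perpendicular: θ_B + θ_t = 90°.
θ_B = 90° − 28.28° = 61.72°.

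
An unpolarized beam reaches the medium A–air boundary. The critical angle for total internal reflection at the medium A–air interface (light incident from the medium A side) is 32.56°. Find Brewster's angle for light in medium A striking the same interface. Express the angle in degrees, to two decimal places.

n₂/n₁ = sin θ_c = sin 32.56° = 0.5382.
tan θ_B equals the same ratio, so θ_B = arctan(0.5382) = 28.29°.

θ_B ≈ 28.29°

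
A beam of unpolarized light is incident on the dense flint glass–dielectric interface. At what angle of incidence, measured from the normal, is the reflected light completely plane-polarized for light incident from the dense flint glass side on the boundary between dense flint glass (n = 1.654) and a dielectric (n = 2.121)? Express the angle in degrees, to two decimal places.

θ_B ≈ 52.05°

Brewster's condition: tan θ_B = n₂/n₁ = 2.121/1.654 = 1.2823.
So θ_B = arctan 1.2823 = 52.05°.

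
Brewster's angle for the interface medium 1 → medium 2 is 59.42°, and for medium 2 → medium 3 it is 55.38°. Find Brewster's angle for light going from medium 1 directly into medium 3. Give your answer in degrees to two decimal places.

θ_B ≈ 67.81°

tan θ_B(1→2) = n₂/n₁ = tan 59.42° = 1.6923.
tan θ_B(2→3) = n₃/n₂ = tan 55.38° = 1.4485.
Multiplying, n₃/n₁ = 1.6923 × 1.4485 = 2.4512, and θ_B(1→3) = arctan 2.4512 = 67.81°.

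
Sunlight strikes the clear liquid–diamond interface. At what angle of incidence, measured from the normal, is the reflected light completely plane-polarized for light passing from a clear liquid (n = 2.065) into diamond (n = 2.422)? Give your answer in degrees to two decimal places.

θ_B ≈ 49.55°

At Brewster's angle the reflected and refracted rays are perpendicular, which with Snell's law gives tan θ_B = n₂/n₁.
Here n₂/n₁ = 2.422/2.065 = 1.1729, and Brewster's law gives tan θ_B = n₂/n₁.
θ_B = arctan(1.1729) = 49.55°.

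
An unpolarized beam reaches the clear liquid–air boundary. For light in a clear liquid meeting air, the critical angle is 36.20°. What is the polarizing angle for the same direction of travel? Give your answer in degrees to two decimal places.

n₂/n₁ = sin θ_c = sin 36.20° = 0.5906.
tan θ_B equals the same ratio, so θ_B = arctan(0.5906) = 30.57°.

θ_B ≈ 30.57°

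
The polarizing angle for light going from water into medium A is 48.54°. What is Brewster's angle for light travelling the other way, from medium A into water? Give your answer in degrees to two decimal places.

θ_B' ≈ 41.46°

Reversing the direction swaps n₁ and n₂, so tan θ_B' = 1/tan θ_B and θ_B' = 90° − θ_B.
Hence θ_B' = 90° − 48.54° = 41.46°.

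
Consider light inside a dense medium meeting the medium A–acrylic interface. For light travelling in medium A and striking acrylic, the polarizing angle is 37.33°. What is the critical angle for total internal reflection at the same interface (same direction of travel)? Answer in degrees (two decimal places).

θ_c ≈ 49.70°

n₂/n₁ = tan 37.33° = 0.7626; the critical angle satisfies sin θ_c = n₂/n₁.
θ_c = arcsin(0.7626) = 49.70°.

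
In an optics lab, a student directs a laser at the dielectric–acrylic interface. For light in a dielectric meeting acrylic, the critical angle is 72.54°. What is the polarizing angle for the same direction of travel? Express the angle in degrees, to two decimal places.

At the critical angle sin θ_c = n₂/n₁, giving n₂/n₁ = sin 72.54° = 0.9539.
Then tan θ_B = n₂/n₁ = 0.9539, so θ_B = arctan 0.9539 = 43.65°.

θ_B ≈ 43.65°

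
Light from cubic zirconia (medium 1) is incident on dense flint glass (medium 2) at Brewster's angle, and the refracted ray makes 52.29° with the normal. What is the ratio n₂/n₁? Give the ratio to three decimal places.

n₂/n₁ ≈ 0.773

At Brewster incidence θ_B = 90° − θ_t = 90° − 52.29° = 37.71°.
Then n₂/n₁ = tan θ_B = tan 37.71° = 0.773.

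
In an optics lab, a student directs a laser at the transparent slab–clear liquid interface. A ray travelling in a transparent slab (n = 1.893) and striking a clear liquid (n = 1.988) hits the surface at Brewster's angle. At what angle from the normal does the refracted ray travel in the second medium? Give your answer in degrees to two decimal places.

θ_t ≈ 43.60°

θ_B = arctan(n₂/n₁) = arctan(1.988/1.893) = 46.40°.
At Brewster's angle the reflected and refracted rays are perpendicular, so θ_t = 90° − θ_B = 90° − 46.40° = 43.60°.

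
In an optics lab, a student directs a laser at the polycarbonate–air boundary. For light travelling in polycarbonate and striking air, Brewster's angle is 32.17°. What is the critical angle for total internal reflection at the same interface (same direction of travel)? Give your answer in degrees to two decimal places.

θ_c ≈ 38.98°

From Brewster, n₂/n₁ = tan θ_B = tan 32.17° = 0.6290.
Then sin θ_c = n₂/n₁ = 0.6290, so θ_c = arcsin 0.6290 = 38.98°.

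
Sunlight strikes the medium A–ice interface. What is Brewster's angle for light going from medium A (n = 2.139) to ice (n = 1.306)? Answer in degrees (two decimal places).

θ_B ≈ 31.41°

tan θ_B = n₂/n₁ = 1.306/2.139 = 0.6106.
θ_B = arctan(0.6106) = 31.41°.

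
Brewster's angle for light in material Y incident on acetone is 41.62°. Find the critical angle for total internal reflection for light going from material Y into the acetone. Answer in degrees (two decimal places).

tan θ_B = n₂/n₁ = tan 41.62° = 0.8885.
Total internal reflection: sin θ_c = n₂/n₁ = 0.8885.
θ_c = arcsin(0.8885) = 62.68°.

θ_c ≈ 62.68°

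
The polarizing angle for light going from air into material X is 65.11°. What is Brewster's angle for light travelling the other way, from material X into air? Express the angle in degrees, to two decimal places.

θ_B' ≈ 24.89°

tan θ_B' = n₁/n₂ = 1/tan θ_B, so θ_B' = 90° − θ_B.
θ_B' = 90° − 65.11° = 24.89°.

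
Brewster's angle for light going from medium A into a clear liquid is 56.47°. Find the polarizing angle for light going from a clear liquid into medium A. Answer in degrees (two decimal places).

θ_B' ≈ 33.53°

The two Brewster angles are complementary: θ_B' = 90° − θ_B = 90° − 56.47° = 33.53°.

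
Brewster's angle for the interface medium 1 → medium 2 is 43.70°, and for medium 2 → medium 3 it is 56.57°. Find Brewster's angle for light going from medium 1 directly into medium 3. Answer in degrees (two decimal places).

n₂/n₁ = tan 43.70° = 0.9556 and n₃/n₂ = tan 56.57° = 1.5149.
n₃/n₁ = 1.4476. Then tan θ_B(1→3) = n₃/n₁, so θ_B(1→3) = arctan(1.4476) = 55.36°.

θ_B ≈ 55.36°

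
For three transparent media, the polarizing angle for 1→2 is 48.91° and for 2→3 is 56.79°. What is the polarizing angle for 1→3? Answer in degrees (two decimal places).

Each Brewster angle gives a ratio: n₂/n₁ = tan 48.91° = 1.1467, n₃/n₂ = tan 56.79° = 1.5276.
So n₃/n₁ = (n₂/n₁)(n₃/n₂) = 1.1467 × 1.5276 = 1.7517.
θ_B(1→3) = arctan(1.7517) = 60.28°.

θ_B ≈ 60.28°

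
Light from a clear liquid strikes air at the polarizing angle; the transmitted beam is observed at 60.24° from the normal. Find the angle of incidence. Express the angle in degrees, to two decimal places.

θ_B ≈ 29.76°

Brewster's condition makes the reflected and refracted beams perpendicular: θ_B + θ_t = 90°.
θ_B = 90° − 60.24° = 29.76°.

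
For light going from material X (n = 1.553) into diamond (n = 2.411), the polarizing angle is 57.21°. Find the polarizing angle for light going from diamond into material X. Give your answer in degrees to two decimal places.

The two Brewster angles are complementary: θ_B' = 90° − θ_B = 90° − 57.21° = 32.79°.

θ_B' ≈ 32.79°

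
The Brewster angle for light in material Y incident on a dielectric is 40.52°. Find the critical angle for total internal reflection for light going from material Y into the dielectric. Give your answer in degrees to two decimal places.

From Brewster, n₂/n₁ = tan θ_B = tan 40.52° = 0.8547.
Then sin θ_c = n₂/n₁ = 0.8547, so θ_c = arcsin 0.8547 = 58.72°.

θ_c ≈ 58.72°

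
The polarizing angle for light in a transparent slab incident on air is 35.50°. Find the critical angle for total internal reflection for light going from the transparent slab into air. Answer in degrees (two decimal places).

n₂/n₁ = tan 35.50° = 0.7133; the critical angle satisfies sin θ_c = n₂/n₁.
θ_c = arcsin(0.7133) = 45.50°.

θ_c ≈ 45.50°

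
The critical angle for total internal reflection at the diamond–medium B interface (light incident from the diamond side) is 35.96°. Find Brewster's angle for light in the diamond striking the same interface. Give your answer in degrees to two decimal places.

n₂/n₁ = sin θ_c = sin 35.96° = 0.5872.
tan θ_B equals the same ratio, so θ_B = arctan(0.5872) = 30.42°.

θ_B ≈ 30.42°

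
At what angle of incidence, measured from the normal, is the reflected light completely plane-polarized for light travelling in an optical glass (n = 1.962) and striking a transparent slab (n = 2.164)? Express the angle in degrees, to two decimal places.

θ_B ≈ 47.80°

At Brewster's angle the reflected and refracted rays are perpendicular, which with Snell's law gives tan θ_B = n₂/n₁.
Brewster's condition: tan θ_B = n₂/n₁ = 2.164/1.962 = 1.1030. Taking the arctangent, θ_B = 47.80°.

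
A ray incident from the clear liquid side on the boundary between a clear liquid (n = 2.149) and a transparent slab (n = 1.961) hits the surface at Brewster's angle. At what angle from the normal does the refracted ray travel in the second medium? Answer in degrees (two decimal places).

θ_B = arctan(n₂/n₁) = arctan(1.961/2.149) = 42.38°.
At Brewster's angle the reflected and refracted rays are perpendicular, so θ_t = 90° − θ_B = 90° − 42.38° = 47.62°.

θ_t ≈ 47.62°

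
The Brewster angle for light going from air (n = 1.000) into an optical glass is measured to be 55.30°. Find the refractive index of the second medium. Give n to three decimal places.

n ≈ 1.444

Brewster's law: tan θ_B = n₂/n₁ (light incident in air, refracted into an optical glass).
n₂ = n₁ tan θ_B = 1.000 × tan 55.30° = 1.444.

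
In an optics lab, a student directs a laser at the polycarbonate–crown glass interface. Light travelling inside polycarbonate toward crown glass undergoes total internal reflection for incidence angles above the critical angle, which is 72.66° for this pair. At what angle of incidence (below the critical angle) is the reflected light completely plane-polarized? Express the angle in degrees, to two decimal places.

θ_B ≈ 43.67°

n₂/n₁ = sin θ_c = sin 72.66° = 0.9546.
tan θ_B equals the same ratio, so θ_B = arctan(0.9546) = 43.67°.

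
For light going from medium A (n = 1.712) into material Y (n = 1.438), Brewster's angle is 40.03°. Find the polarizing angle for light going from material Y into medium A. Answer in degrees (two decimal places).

tan θ_B' = n₁/n₂ = 1/tan θ_B, so θ_B' = 90° − θ_B.
θ_B' = 90° − 40.03° = 49.97°.

θ_B' ≈ 49.97°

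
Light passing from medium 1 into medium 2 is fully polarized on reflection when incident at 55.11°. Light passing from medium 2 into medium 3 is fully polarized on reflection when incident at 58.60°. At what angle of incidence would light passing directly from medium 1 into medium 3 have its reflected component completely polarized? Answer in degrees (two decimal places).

θ_B ≈ 66.94°

n₂/n₁ = tan 55.11° = 1.4340 and n₃/n₂ = tan 58.60° = 1.6383.
So n₃/n₁ = (n₂/n₁)(n₃/n₂) = 1.4340 × 1.6383 = 2.3493.
θ_B(1→3) = arctan(2.3493) = 66.94°.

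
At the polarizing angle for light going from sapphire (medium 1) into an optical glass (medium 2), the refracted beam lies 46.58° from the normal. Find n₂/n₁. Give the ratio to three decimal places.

θ_B + θ_t = 90°, so θ_B = 90° − 46.58° = 43.42°.
tan θ_B = n₂/n₁, so n₂/n₁ = tan 43.42° = 0.946.

n₂/n₁ ≈ 0.946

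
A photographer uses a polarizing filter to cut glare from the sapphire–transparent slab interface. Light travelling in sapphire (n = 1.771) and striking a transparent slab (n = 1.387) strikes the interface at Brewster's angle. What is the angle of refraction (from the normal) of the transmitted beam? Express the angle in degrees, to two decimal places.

First find Brewster's angle: tan θ_B = 1.387/1.771 = 0.7832, giving θ_B = 38.07°.
The refracted ray is perpendicular to the reflected ray, so θ_t = 90° − θ_B = 51.93°.

θ_t ≈ 51.93°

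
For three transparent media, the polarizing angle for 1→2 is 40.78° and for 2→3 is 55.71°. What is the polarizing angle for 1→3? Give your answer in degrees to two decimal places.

θ_B ≈ 51.67°

n₂/n₁ = tan 40.78° = 0.8626 and n₃/n₂ = tan 55.71° = 1.4665.
n₃/n₁ = 1.2650. Then tan θ_B(1→3) = n₃/n₁, so θ_B(1→3) = arctan(1.2650) = 51.67°.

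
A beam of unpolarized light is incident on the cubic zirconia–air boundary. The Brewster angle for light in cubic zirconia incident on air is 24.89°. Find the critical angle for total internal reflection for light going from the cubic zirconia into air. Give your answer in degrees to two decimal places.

tan θ_B = n₂/n₁ = tan 24.89° = 0.4640.
Total internal reflection: sin θ_c = n₂/n₁ = 0.4640.
θ_c = arcsin(0.4640) = 27.64°.

θ_c ≈ 27.64°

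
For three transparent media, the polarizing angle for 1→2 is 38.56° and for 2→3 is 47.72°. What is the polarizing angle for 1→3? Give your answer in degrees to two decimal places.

θ_B ≈ 41.24°

Each Brewster angle gives a ratio: n₂/n₁ = tan 38.56° = 0.7971, n₃/n₂ = tan 47.72° = 1.0998.
So n₃/n₁ = (n₂/n₁)(n₃/n₂) = 0.7971 × 1.0998 = 0.8767.
θ_B(1→3) = arctan(0.8767) = 41.24°.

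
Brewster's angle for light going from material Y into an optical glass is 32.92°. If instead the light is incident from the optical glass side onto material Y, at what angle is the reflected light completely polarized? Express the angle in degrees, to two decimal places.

Reversing the direction swaps n₁ and n₂, so tan θ_B' = 1/tan θ_B and θ_B' = 90° − θ_B.
Hence θ_B' = 90° − 32.92° = 57.08°.

θ_B' ≈ 57.08°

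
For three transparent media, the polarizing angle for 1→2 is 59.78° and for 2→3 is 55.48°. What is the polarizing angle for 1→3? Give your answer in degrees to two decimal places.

θ_B ≈ 68.17°

n₂/n₁ = tan 59.78° = 1.7168 and n₃/n₂ = tan 55.48° = 1.4539.
So n₃/n₁ = (n₂/n₁)(n₃/n₂) = 1.7168 × 1.4539 = 2.4961.
θ_B(1→3) = arctan(2.4961) = 68.17°.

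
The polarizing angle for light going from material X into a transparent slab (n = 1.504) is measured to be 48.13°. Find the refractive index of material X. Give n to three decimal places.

Brewster's law: tan θ_B = n₂/n₁ (light incident in material X, refracted into a transparent slab).
n₁ = n₂ / tan θ_B = 1.504 / tan 48.13° = 1.348.

n ≈ 1.348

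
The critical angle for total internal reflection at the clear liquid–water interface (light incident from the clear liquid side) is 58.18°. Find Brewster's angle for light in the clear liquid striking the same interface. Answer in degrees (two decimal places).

θ_B ≈ 40.35°

n₂/n₁ = sin θ_c = sin 58.18° = 0.8497.
tan θ_B equals the same ratio, so θ_B = arctan(0.8497) = 40.35°.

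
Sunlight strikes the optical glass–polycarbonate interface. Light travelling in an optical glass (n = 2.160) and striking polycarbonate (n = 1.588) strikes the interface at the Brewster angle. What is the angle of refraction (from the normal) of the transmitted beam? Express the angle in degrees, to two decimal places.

θ_t ≈ 53.68°

tan θ_B = n₂/n₁ = 1.588/2.160 = 0.7352, so θ_B = 36.32°.
Since θ_B + θ_t = 90° at Brewster incidence, θ_t = 90° − 36.32° = 53.68°.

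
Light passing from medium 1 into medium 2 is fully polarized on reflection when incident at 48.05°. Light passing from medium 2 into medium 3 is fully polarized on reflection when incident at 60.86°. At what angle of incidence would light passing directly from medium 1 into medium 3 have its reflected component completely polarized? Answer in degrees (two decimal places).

tan θ_B(1→2) = n₂/n₁ = tan 48.05° = 1.1126.
tan θ_B(2→3) = n₃/n₂ = tan 60.86° = 1.7937.
So n₃/n₁ = (n₂/n₁)(n₃/n₂) = 1.1126 × 1.7937 = 1.9956.
θ_B(1→3) = arctan(1.9956) = 63.38°.

θ_B ≈ 63.38°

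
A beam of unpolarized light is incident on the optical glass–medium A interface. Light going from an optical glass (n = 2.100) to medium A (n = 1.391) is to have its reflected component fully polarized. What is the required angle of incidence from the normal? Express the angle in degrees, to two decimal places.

The reflected p-component vanishes when tan θ_B = n₂/n₁.
tan θ_B = n₂/n₁ = 1.391/2.100 = 0.6624.
θ_B = arctan(0.6624) = 33.52°.

θ_B ≈ 33.52°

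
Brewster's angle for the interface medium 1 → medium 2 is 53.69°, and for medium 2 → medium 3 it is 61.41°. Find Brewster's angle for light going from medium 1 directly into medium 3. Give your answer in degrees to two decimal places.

n₂/n₁ = tan 53.69° = 1.3608 and n₃/n₂ = tan 61.41° = 1.8349.
Multiplying, n₃/n₁ = 1.3608 × 1.8349 = 2.4970, and θ_B(1→3) = arctan 2.4970 = 68.17°.

θ_B ≈ 68.17°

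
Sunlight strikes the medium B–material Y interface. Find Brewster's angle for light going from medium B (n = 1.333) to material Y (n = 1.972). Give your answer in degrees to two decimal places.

Brewster's condition: tan θ_B = n₂/n₁ = 1.972/1.333 = 1.4794. Taking the arctangent, θ_B = 55.94°.

θ_B ≈ 55.94°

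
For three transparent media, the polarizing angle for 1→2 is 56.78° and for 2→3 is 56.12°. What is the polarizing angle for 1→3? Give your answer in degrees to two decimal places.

tan θ_B(1→2) = n₂/n₁ = tan 56.78° = 1.5270.
tan θ_B(2→3) = n₃/n₂ = tan 56.12° = 1.4893.
So n₃/n₁ = (n₂/n₁)(n₃/n₂) = 1.5270 × 1.4893 = 2.2741.
θ_B(1→3) = arctan(2.2741) = 66.26°.

θ_B ≈ 66.26°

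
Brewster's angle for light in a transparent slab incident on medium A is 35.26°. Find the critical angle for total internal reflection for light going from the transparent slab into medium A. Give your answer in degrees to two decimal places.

From Brewster, n₂/n₁ = tan θ_B = tan 35.26° = 0.7070.
Then sin θ_c = n₂/n₁ = 0.7070, so θ_c = arcsin 0.7070 = 44.99°.

θ_c ≈ 44.99°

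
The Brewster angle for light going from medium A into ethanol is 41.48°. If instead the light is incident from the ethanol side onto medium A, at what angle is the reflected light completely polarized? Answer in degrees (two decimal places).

θ_B' ≈ 48.52°

tan θ_B' = n₁/n₂ = 1/tan θ_B, so θ_B' = 90° − θ_B.
θ_B' = 90° − 41.48° = 48.52°.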